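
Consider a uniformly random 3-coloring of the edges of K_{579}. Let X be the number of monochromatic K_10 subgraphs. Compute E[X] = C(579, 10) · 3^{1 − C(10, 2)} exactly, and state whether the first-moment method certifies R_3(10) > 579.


E[X] = C(579, 10) · 3^{1 − 45} = 1079152988140386124680 · 3^{−44} = 1079152988140386124680/984770902183611232881.
As a reduced fraction: E[X] = 359717662713462041560/328256967394537077627 ≈ 1.096.
Is E[X] < 1? NO.
Since E[X] ≥ 1, the first-moment bound is inconclusive at n = 579; it does NOT by itself certify R_3(10) > 579.

E[X] = 359717662713462041560/328256967394537077627 ≈ 1.096; E[X] ≥ 1; first-moment method inconclusive here.


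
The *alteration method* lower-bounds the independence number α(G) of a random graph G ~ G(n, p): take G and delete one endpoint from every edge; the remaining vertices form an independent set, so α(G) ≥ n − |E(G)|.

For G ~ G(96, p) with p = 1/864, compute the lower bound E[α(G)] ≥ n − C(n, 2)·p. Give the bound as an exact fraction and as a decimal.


E[|E(G)|] = C(96, 2)·p = 4560 · (1/864) = 95/18.
E[α(G)] ≥ n − E[|E(G)|] = 96 − 95/18 = 1633/18.
Numerically: ≈ 90.7222.
(This is only a lower bound; the true E[α(G)] may be larger.)

E[α(G)] ≥ 1633/18 ≈ 90.7222.


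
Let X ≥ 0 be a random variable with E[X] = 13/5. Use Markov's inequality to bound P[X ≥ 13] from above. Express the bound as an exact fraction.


μ = E[X] = 13/5, a = 13.
Markov: P[X ≥ 13] ≤ μ/a = (13/5)/13 = 1/5.
Numerically: ≈ 0.200.
(Since a = 13 > μ = 2.600, the bound 1/5 is < 1 and informative.)

P[X ≥ 13] ≤ 1/5 ≈ 0.200.


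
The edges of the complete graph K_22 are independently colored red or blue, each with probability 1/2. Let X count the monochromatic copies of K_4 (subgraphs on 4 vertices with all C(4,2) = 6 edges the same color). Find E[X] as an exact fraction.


Let X = Σ_S X_S over the C(22, 4) = 7315 subsets S of size 4, where X_S = 1 if the K_4 on S is monochromatic.
For a fixed S, the K_4 on S has C(4, 2) = 6 edges. P[all 6 edges red] = (1/2)^6, and likewise for blue, so P[monochromatic] = 2·(1/2)^6 = 2^{1 − 6} = 1/32.
Summing: E[X] = C(22, 4) · 2^{1 − 6} = 7315 · 1/32 = 7315/32.
Numerically: E[X] ≈ 228.594.

E[X] = C(22,4)·2^(1−C(4,2)) = 7315/32 ≈ 228.594.


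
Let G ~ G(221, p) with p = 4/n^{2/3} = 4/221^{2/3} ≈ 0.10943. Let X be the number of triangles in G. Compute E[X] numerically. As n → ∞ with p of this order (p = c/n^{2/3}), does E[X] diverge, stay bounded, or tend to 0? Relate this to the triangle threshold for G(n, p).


Number of potential triangles: C(221, 3) = 1774630.
Each occurs with probability p³ ≈ (0.10943)³ ≈ 1.3103745e-03.
By linearity: E[X] = C(221, 3)·p³ ≈ 1774630 · 1.3103745e-03 ≈ 2325.42986.
Since α = 2/3 < 1, p = c/n^{2/3} ≫ 1/n is above the triangle threshold p ~ 1/n. Asymptotically E[X] ~ (c³/6)·n^{3(1−α)} = (4³/6)·n^{1} → ∞; triangles are abundant w.h.p.

E[X] ≈ 2325.42986; in regime p = Θ(1/n^{2/3}) E[X] diverges (above the triangle threshold p ~ 1/n).


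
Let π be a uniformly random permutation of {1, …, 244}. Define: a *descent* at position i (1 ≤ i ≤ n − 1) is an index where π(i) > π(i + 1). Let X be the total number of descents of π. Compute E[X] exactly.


Write X = Σ X_I over i = 1, …, 243, with X_I the indicator of one descent.
There are 243 indicators.
For each fixed i, the pair (π(i), π(i+1)) is a uniformly random ordered pair of distinct values from {1, …, 244}; by symmetry P[π(i) > π(i+1)] = 1/2.
By linearity: E[X] = 243 · (1/2) = (244 − 1) · (1/2) = 243/2 ≈ 121.5000.

E[X] = 243/2 = 121.5000.


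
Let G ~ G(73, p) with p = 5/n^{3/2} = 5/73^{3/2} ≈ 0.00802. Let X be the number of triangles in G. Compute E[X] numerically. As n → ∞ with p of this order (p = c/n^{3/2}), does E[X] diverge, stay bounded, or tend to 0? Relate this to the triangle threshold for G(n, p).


Number of potential triangles: C(73, 3) = 62196.
Each occurs with probability p³ ≈ (0.00802)³ ≈ 5.15178e-07.
By linearity: E[X] = C(73, 3)·p³ ≈ 62196 · 5.15178e-07 ≈ 0.032.
Since α = 3/2 > 1, p = c/n^{3/2} = o(1/n) is below the triangle threshold p ~ 1/n. Asymptotically E[X] ~ (c³/6)·n^{3(1−α)} = (5³/6)·n^{-1.5} → 0, so by Markov's inequality G has no triangles w.h.p.

E[X] ≈ 0.032; in regime p = Θ(1/n^{3/2}) E[X] tends to 0 (below the triangle threshold p ~ 1/n).


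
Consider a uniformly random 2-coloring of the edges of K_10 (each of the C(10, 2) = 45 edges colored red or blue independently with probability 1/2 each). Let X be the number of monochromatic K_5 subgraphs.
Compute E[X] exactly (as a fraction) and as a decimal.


Let X = Σ_S X_S over the C(10, 5) = 252 subsets S of size 5, where X_S = 1 if the K_5 on S is monochromatic.
For a fixed S, the K_5 on S has C(5, 2) = 10 edges. P[all 10 edges red] = (1/2)^10, and likewise for blue, so P[monochromatic] = 2·(1/2)^10 = 2^{1 − 10} = 1/512.
By linearity of expectation: E[X] = C(10, 5) · 2^{1 − 10} = 252 · 1/512 = 63/128.
Numerically: E[X] ≈ 0.492188.

E[X] = C(10,5)·2^(1−C(5,2)) = 63/128 ≈ 0.492188.


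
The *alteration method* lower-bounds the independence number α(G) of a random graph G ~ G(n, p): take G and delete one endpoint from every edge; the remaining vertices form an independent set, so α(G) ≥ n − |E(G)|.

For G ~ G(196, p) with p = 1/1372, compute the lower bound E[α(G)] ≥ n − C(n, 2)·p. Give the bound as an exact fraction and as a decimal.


E[|E(G)|] = C(196, 2)·p = 19110 · (1/1372) = 195/14.
E[α(G)] ≥ n − E[|E(G)|] = 196 − 195/14 = 2549/14.
Numerically: ≈ 182.071.
(This is only a lower bound; the true E[α(G)] may be larger.)

E[α(G)] ≥ 2549/14 ≈ 182.071.


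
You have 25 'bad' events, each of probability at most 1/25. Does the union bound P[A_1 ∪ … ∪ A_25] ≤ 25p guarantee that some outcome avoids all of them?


Union bound: P[∪_{i=1}^{25} A_i] ≤ Σ_i P[A_i] ≤ 25·p = 25·(1/25) = 1.
Numerically: 1 ≈ 1.0000000.
Is 1 < 1? NO.
Since the bound 1 is ≥ 1, the union bound is uninformative here; it does NOT by itself certify existence.

25·p = 1 ≈ 1.0000000; existence NOT certified by the union bound.


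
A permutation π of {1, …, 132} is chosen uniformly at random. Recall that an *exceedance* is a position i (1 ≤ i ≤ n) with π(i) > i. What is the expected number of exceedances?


Write X = Σ_{i=1}^{132} X_i, where X_i = 1_{π(i) > i}.
For each fixed i, π(i) is uniform over {1, …, 132} (marginal of a uniform permutation), so P[π(i) > i] = (n − i)/n. Summing: Σ_{i=1}^{132} (n − i)/n = (0 + 1 + … + 131)/132 = 132(132 − 1)/(2·132) = (132 − 1)/2.
Hence E[X] = Σ_{i=1}^{132} (132 − i)/132 = 131/2 ≈ 65.500000.

E[X] = 131/2 = 65.500000.


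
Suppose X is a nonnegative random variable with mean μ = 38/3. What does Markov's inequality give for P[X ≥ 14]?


μ = E[X] = 38/3, a = 14.
Markov: P[X ≥ 14] ≤ μ/a = (38/3)/14 = 19/21.
Numerically: ≈ 0.904762.
(Since a = 14 > μ = 12.666667, the bound 19/21 is < 1 and informative.)

P[X ≥ 14] ≤ 19/21 ≈ 0.904762.


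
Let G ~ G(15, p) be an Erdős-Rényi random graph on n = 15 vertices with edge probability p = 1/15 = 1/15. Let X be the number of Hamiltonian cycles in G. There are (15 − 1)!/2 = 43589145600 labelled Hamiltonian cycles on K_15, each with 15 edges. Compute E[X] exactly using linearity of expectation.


K_15 has (15 − 1)!/2 = 43589145600 labelled Hamiltonian cycles.
For each such Hamiltonian cycle H, let X_H = 1 if all 15 edges of H are present in G. Then P[X_H = 1] = p^{15} = (1/15)^{15} = 1/437893890380859375.
By linearity of expectation: E[X] = Σ_H E[X_H] = 43589145600 · p^{15} = 43589145600 · 1/437893890380859375 = 7175168/72081298828125.
Numerically: E[X] ≈ 9.9543e-08.

E[X] = 43589145600 · (1/15)^{15} = 7175168/72081298828125 ≈ 9.9543e-08.


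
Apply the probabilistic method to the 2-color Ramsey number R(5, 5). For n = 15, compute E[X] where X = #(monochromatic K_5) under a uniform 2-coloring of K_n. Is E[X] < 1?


E[X] = C(15, 5) · 2^{1 − 10} = 3003 · 2^{−9} = 3003/512.
As a reduced fraction: E[X] = 3003/512 ≈ 5.865.
Is E[X] < 1? NO.
Since E[X] ≥ 1, the first-moment bound is inconclusive at n = 15; it does NOT by itself certify R(5, 5) > 15.

E[X] = 3003/512 ≈ 5.865; E[X] ≥ 1; first-moment method inconclusive here.


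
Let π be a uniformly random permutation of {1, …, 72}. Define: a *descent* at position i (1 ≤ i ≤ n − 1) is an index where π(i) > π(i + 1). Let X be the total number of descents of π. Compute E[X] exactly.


Write X = Σ X_I over i = 1, …, 71, with X_I the indicator of one descent.
There are 71 indicators.
For each fixed i, the pair (π(i), π(i+1)) is a uniformly random ordered pair of distinct values from {1, …, 72}; by symmetry P[π(i) > π(i+1)] = 1/2.
By linearity: E[X] = 71 · (1/2) = (72 − 1) · (1/2) = 71/2 ≈ 35.500000.

E[X] = 71/2 = 35.500000.


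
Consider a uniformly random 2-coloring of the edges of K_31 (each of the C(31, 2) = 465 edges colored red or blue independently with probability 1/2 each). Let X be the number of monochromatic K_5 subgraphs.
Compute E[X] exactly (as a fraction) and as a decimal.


Let X = Σ_S X_S over the C(31, 5) = 169911 subsets S of size 5, where X_S = 1 if the K_5 on S is monochromatic.
For a fixed S, the K_5 on S has C(5, 2) = 10 edges. P[all 10 edges red] = (1/2)^10, and likewise for blue, so P[monochromatic] = 2·(1/2)^10 = 2^{1 − 10} = 1/512.
By linearity: E[X] = C(31, 5) · 2^{1 − 10} = 169911 · 1/512 = 169911/512.
Numerically: E[X] ≈ 331.8574.

E[X] = C(31,5)·2^(1−C(5,2)) = 169911/512 ≈ 331.8574.


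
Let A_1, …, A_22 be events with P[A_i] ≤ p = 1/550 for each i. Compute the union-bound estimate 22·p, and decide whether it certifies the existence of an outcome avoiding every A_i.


Union bound: P[∪_{i=1}^{22} A_i] ≤ Σ_i P[A_i] ≤ 22·p = 22·(1/550) = 1/25.
Numerically: 1/25 ≈ 0.040000.
Is 1/25 < 1? YES.
Since P[∪ A_i] ≤ 1/25 < 1, the complement has P[∩ A_i^c] ≥ 1 − 1/25 = 24/25 > 0, so some outcome avoids every A_i.

22·p = 1/25 ≈ 0.040000; existence CERTIFIED by the union bound.


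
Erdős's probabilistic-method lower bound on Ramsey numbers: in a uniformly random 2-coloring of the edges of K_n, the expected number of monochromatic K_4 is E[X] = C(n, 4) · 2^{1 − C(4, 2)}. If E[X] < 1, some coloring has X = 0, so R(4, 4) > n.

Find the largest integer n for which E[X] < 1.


We need C(n, 4) · 2^{1 − 6} < 1, i.e. C(n, 4) < 2^{6 − 1} = 32.
Check values of n near the boundary:
  n = 4: C(4, 4) = 1; 1 < 32? YES
  n = 5: C(5, 4) = 5; 5 < 32? YES
  n = 6: C(6, 4) = 15; 15 < 32? YES
  n = 7: C(7, 4) = 35; 35 < 32? NO
  n = 8: C(8, 4) = 70; 70 < 32? NO
The largest n with C(n, 4) < 32 is n = 6 (where E[X] = 15/32 ≈ 0.4688). Hence R(4, 4) > 6, i.e. R(4, 4) ≥ 7.

Largest n = 6; hence R(4, 4) > 6.


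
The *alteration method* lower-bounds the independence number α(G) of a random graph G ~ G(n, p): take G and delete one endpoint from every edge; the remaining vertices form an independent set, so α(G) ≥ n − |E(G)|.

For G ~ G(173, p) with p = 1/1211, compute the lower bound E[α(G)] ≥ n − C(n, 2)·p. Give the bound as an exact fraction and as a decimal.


E[|E(G)|] = C(173, 2)·p = 14878 · (1/1211) = 86/7.
E[α(G)] ≥ n − E[|E(G)|] = 173 − 86/7 = 1125/7.
Numerically: ≈ 160.714.
(This is only a lower bound; the true E[α(G)] may be larger.)

E[α(G)] ≥ 1125/7 ≈ 160.714.


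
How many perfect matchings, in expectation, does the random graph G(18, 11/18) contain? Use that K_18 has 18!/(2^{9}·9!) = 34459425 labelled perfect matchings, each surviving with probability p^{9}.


K_18 has 18!/(2^{9}·9!) = 34459425 labelled perfect matchings.
For each such perfect matching H, let X_H = 1 if all 9 edges of H are present in G. Then P[X_H = 1] = p^{9} = (11/18)^{9} = 2357947691/198359290368.
Summing the indicators: E[X] = Σ_H E[X_H] = 34459425 · p^{9} = 34459425 · 2357947691/198359290368 = 1003129896443675/2448880128.
Numerically: E[X] ≈ 4.096e+05.

E[X] = 34459425 · (11/18)^{9} = 1003129896443675/2448880128 ≈ 4.096e+05.


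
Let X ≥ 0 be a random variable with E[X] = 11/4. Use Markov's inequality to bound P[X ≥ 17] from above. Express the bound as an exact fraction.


μ = E[X] = 11/4, a = 17.
Markov: P[X ≥ 17] ≤ μ/a = (11/4)/17 = 11/68.
Numerically: ≈ 0.16176.
(Since a = 17 > μ = 2.75000, the bound 11/68 is < 1 and informative.)

P[X ≥ 17] ≤ 11/68 ≈ 0.16176.


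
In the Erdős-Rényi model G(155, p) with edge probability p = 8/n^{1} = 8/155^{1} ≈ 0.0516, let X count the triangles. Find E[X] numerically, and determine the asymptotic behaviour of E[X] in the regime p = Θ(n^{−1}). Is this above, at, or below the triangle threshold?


Number of potential triangles: C(155, 3) = 608685.
Each occurs with probability p³ ≈ (0.0516)³ ≈ 1.37491e-04.
By linearity: E[X] = C(155, 3)·p³ ≈ 608685 · 1.37491e-04 ≈ 83.689.
Here α = 1, so p = 8/n is exactly at the triangle threshold p ~ 1/n. Asymptotically E[X] → c³/6 = 8³/6 = 256/3 ≈ 85.333, a bounded constant. In this regime the triangle count is asymptotically Poisson(c³/6).

E[X] ≈ 83.689; in regime p = Θ(1/n^{1}) E[X] stays bounded (at the triangle threshold p ~ 1/n).


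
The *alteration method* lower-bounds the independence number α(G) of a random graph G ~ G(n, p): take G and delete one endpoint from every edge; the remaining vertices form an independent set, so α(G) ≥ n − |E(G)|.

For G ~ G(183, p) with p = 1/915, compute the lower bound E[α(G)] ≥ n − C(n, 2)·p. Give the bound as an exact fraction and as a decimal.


E[|E(G)|] = C(183, 2)·p = 16653 · (1/915) = 91/5.
E[α(G)] ≥ n − E[|E(G)|] = 183 − 91/5 = 824/5.
Numerically: ≈ 164.800.
(This is only a lower bound; the true E[α(G)] may be larger.)

E[α(G)] ≥ 824/5 ≈ 164.800.


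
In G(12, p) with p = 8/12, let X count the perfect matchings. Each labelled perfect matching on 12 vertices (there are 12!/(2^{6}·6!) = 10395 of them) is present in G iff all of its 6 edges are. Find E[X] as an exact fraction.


K_12 has 12!/(2^{6}·6!) = 10395 labelled perfect matchings.
For each such perfect matching H, let X_H = 1 if all 6 edges of H are present in G. Then P[X_H = 1] = p^{6} = (2/3)^{6} = 64/729.
By linearity of expectation: E[X] = Σ_H E[X_H] = 10395 · p^{6} = 10395 · 64/729 = 24640/27.
Numerically: E[X] ≈ 912.593.

E[X] = 10395 · (2/3)^{6} = 24640/27 ≈ 912.593.


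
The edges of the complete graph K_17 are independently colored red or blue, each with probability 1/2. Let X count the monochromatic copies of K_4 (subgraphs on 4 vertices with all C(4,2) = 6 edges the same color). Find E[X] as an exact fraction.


Let X = Σ_S X_S over the C(17, 4) = 2380 subsets S of size 4, where X_S = 1 if the K_4 on S is monochromatic.
For a fixed S, the K_4 on S has C(4, 2) = 6 edges. P[all 6 edges red] = (1/2)^6, and likewise for blue, so P[monochromatic] = 2·(1/2)^6 = 2^{1 − 6} = 1/32.
By linearity: E[X] = C(17, 4) · 2^{1 − 6} = 2380 · 1/32 = 595/8.
Numerically: E[X] ≈ 74.3750.

E[X] = C(17,4)·2^(1−C(4,2)) = 595/8 ≈ 74.3750.


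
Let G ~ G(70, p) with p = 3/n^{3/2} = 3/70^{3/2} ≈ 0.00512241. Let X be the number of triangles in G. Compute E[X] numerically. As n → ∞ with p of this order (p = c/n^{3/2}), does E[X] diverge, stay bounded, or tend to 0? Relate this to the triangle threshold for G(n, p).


Number of potential triangles: C(70, 3) = 54740.
Each occurs with probability p³ ≈ (0.00512241)³ ≈ 1.34407216e-07.
By linearity: E[X] = C(70, 3)·p³ ≈ 54740 · 1.34407216e-07 ≈ 0.007357.
Since α = 3/2 > 1, p = c/n^{3/2} = o(1/n) is below the triangle threshold p ~ 1/n. Asymptotically E[X] ~ (c³/6)·n^{3(1−α)} = (3³/6)·n^{-1.5} → 0, so by Markov's inequality G has no triangles w.h.p.

E[X] ≈ 0.007357; in regime p = Θ(1/n^{3/2}) E[X] tends to 0 (below the triangle threshold p ~ 1/n).


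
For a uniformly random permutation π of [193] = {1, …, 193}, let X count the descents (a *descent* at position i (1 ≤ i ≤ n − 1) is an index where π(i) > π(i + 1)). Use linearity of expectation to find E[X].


Write X = Σ X_I over i = 1, …, 192, with X_I the indicator of one descent.
There are 192 indicators.
For each fixed i, the pair (π(i), π(i+1)) is a uniformly random ordered pair of distinct values from {1, …, 193}; by symmetry P[π(i) > π(i+1)] = 1/2.
By linearity: E[X] = 192 · (1/2) = (193 − 1) · (1/2) = 96 ≈ 96.0000.

E[X] = 96 = 96.0000.


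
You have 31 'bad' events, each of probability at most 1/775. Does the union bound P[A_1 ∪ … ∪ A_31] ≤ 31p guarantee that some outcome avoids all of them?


Union bound: P[∪_{i=1}^{31} A_i] ≤ Σ_i P[A_i] ≤ 31·p = 31·(1/775) = 1/25.
Numerically: 1/25 ≈ 0.04000.
Is 1/25 < 1? YES.
Since P[∪ A_i] ≤ 1/25 < 1, the complement has P[∩ A_i^c] ≥ 1 − 1/25 = 24/25 > 0, so some outcome avoids every A_i.

31·p = 1/25 ≈ 0.04000; existence CERTIFIED by the union bound.


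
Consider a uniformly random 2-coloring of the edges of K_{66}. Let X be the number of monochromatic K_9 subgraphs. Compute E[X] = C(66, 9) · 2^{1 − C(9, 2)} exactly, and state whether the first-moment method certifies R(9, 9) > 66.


E[X] = C(66, 9) · 2^{1 − 36} = 37014131440 · 2^{−35} = 37014131440/34359738368.
As a reduced fraction: E[X] = 2313383215/2147483648 ≈ 1.077.
Is E[X] < 1? NO.
Since E[X] ≥ 1, the first-moment bound is inconclusive at n = 66; it does NOT by itself certify R(9, 9) > 66.

E[X] = 2313383215/2147483648 ≈ 1.077; E[X] ≥ 1; first-moment method inconclusive here.


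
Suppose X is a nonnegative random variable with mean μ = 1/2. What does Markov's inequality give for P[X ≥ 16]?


μ = E[X] = 1/2, a = 16.
Markov: P[X ≥ 16] ≤ μ/a = (1/2)/16 = 1/32.
Numerically: ≈ 0.03125.
(Since a = 16 > μ = 0.50000, the bound 1/32 is < 1 and informative.)

P[X ≥ 16] ≤ 1/32 ≈ 0.03125.


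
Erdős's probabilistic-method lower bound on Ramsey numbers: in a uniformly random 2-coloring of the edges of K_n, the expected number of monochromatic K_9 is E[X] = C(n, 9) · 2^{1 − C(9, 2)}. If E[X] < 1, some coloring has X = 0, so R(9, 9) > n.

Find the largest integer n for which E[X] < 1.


We need C(n, 9) · 2^{1 − 36} < 1, i.e. C(n, 9) < 2^{36 − 1} = 34359738368.
Check values of n near the boundary:
  n = 59: C(59, 9) = 12565671261; 12565671261 < 34359738368? YES
  n = 60: C(60, 9) = 14783142660; 14783142660 < 34359738368? YES
  n = 61: C(61, 9) = 17341763505; 17341763505 < 34359738368? YES
  n = 62: C(62, 9) = 20286591270; 20286591270 < 34359738368? YES
  n = 63: C(63, 9) = 23667689815; 23667689815 < 34359738368? YES
  n = 64: C(64, 9) = 27540584512; 27540584512 < 34359738368? YES
  n = 65: C(65, 9) = 31966749880; 31966749880 < 34359738368? YES
  n = 66: C(66, 9) = 37014131440; 37014131440 < 34359738368? NO
  n = 67: C(67, 9) = 42757703560; 42757703560 < 34359738368? NO
The largest n with C(n, 9) < 34359738368 is n = 65 (where E[X] = 3995843735/4294967296 ≈ 0.930355). Hence R(9, 9) > 65, i.e. R(9, 9) ≥ 66.

Largest n = 65; hence R(9, 9) > 65.


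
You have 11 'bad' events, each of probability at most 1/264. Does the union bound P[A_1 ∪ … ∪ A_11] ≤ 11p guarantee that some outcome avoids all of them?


Union bound: P[∪_{i=1}^{11} A_i] ≤ Σ_i P[A_i] ≤ 11·p = 11·(1/264) = 1/24.
Numerically: 1/24 ≈ 0.041667.
Is 1/24 < 1? YES.
Since P[∪ A_i] ≤ 1/24 < 1, the complement has P[∩ A_i^c] ≥ 1 − 1/24 = 23/24 > 0, so some outcome avoids every A_i.

11·p = 1/24 ≈ 0.041667; existence CERTIFIED by the union bound.


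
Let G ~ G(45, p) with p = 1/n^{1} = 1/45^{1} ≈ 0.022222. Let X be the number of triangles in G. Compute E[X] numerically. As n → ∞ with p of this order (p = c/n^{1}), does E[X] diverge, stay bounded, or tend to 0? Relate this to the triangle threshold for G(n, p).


Number of potential triangles: C(45, 3) = 14190.
Each occurs with probability p³ ≈ (0.022222)³ ≈ 1.0973937e-05.
By linearity: E[X] = C(45, 3)·p³ ≈ 14190 · 1.0973937e-05 ≈ 0.15572.
Here α = 1, so p = 1/n is exactly at the triangle threshold p ~ 1/n. Asymptotically E[X] → c³/6 = 1³/6 = 1/6 ≈ 0.16667, a bounded constant. In this regime the triangle count is asymptotically Poisson(c³/6).

E[X] ≈ 0.15572; in regime p = Θ(1/n^{1}) E[X] stays bounded (at the triangle threshold p ~ 1/n).


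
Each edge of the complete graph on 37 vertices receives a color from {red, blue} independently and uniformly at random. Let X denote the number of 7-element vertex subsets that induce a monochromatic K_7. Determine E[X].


Let X = Σ_S X_S over the C(37, 7) = 10295472 subsets S of size 7, where X_S = 1 if the K_7 on S is monochromatic.
For a fixed S, the K_7 on S has C(7, 2) = 21 edges. P[all 21 edges red] = (1/2)^21, and likewise for blue, so P[monochromatic] = 2·(1/2)^21 = 2^{1 − 21} = 1/1048576.
By linearity of expectation: E[X] = C(37, 7) · 2^{1 − 21} = 10295472 · 1/1048576 = 643467/65536.
Numerically: E[X] ≈ 9.8185.

E[X] = C(37,7)·2^(1−C(7,2)) = 643467/65536 ≈ 9.8185.


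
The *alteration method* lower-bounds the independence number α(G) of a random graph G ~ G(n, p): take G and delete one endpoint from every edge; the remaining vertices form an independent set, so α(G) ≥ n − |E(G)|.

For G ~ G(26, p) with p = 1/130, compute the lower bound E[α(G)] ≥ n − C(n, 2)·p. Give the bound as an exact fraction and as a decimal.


E[|E(G)|] = C(26, 2)·p = 325 · (1/130) = 5/2.
E[α(G)] ≥ n − E[|E(G)|] = 26 − 5/2 = 47/2.
Numerically: ≈ 23.500.
(This is only a lower bound; the true E[α(G)] may be larger.)

E[α(G)] ≥ 47/2 ≈ 23.500.


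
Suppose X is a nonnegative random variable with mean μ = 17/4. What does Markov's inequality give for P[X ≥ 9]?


μ = E[X] = 17/4, a = 9.
Markov: P[X ≥ 9] ≤ μ/a = (17/4)/9 = 17/36.
Numerically: ≈ 0.472.
(Since a = 9 > μ = 4.250, the bound 17/36 is < 1 and informative.)

P[X ≥ 9] ≤ 17/36 ≈ 0.472.


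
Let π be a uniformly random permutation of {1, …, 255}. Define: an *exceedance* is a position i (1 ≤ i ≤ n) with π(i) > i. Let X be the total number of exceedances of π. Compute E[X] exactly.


Write X = Σ_{i=1}^{255} X_i, where X_i = 1_{π(i) > i}.
For each fixed i, π(i) is uniform over {1, …, 255} (marginal of a uniform permutation), so P[π(i) > i] = (n − i)/n. Summing: Σ_{i=1}^{255} (n − i)/n = (0 + 1 + … + 254)/255 = 255(255 − 1)/(2·255) = (255 − 1)/2.
Hence E[X] = Σ_{i=1}^{255} (255 − i)/255 = 127 ≈ 127.000.

E[X] = 127 = 127.000.


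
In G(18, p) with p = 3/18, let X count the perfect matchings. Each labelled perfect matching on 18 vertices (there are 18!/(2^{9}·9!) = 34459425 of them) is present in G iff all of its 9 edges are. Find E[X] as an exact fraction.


K_18 has 18!/(2^{9}·9!) = 34459425 labelled perfect matchings.
For each such perfect matching H, let X_H = 1 if all 9 edges of H are present in G. Then P[X_H = 1] = p^{9} = (1/6)^{9} = 1/10077696.
Summing the indicators: E[X] = Σ_H E[X_H] = 34459425 · p^{9} = 34459425 · 1/10077696 = 425425/124416.
Numerically: E[X] ≈ 3.419.

E[X] = 34459425 · (1/6)^{9} = 425425/124416 ≈ 3.419.


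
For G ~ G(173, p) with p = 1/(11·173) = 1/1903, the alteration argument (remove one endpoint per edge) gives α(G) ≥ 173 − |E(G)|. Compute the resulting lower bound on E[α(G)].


E[|E(G)|] = C(173, 2)·p = 14878 · (1/1903) = 86/11.
E[α(G)] ≥ n − E[|E(G)|] = 173 − 86/11 = 1817/11.
Numerically: ≈ 165.1818.
(This is only a lower bound; the true E[α(G)] may be larger.)

E[α(G)] ≥ 1817/11 ≈ 165.1818.


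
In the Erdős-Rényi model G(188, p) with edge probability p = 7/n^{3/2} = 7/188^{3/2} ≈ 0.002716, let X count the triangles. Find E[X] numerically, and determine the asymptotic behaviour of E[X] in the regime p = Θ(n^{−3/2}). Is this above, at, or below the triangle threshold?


Number of potential triangles: C(188, 3) = 1089836.
Each occurs with probability p³ ≈ (0.002716)³ ≈ 2.002552e-08.
By linearity: E[X] = C(188, 3)·p³ ≈ 1089836 · 2.002552e-08 ≈ 0.0218.
Since α = 3/2 > 1, p = c/n^{3/2} = o(1/n) is below the triangle threshold p ~ 1/n. Asymptotically E[X] ~ (c³/6)·n^{3(1−α)} = (7³/6)·n^{-1.5} → 0, so by Markov's inequality G has no triangles w.h.p.

E[X] ≈ 0.0218; in regime p = Θ(1/n^{3/2}) E[X] tends to 0 (below the triangle threshold p ~ 1/n).


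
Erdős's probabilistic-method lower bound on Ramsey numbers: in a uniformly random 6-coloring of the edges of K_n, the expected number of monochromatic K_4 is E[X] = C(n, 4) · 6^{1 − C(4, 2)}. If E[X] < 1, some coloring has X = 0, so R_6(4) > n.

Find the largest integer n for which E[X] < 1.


We need C(n, 4) · 6^{1 − 6} < 1, i.e. C(n, 4) < 6^{6 − 1} = 7776.
Check values of n near the boundary:
  n = 19: C(19, 4) = 3876; 3876 < 7776? YES
  n = 20: C(20, 4) = 4845; 4845 < 7776? YES
  n = 21: C(21, 4) = 5985; 5985 < 7776? YES
  n = 22: C(22, 4) = 7315; 7315 < 7776? YES
  n = 23: C(23, 4) = 8855; 8855 < 7776? NO
The largest n with C(n, 4) < 7776 is n = 22 (where E[X] = 7315/7776 ≈ 0.941). Hence R_6(4) > 22, i.e. R_6(4) ≥ 23.

Largest n = 22; hence R_6(4) > 22.


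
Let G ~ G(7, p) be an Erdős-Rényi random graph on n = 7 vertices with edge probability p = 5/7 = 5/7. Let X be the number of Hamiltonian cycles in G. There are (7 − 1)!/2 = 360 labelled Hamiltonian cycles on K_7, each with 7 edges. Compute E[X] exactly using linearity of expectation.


K_7 has (7 − 1)!/2 = 360 labelled Hamiltonian cycles.
For each such Hamiltonian cycle H, let X_H = 1 if all 7 edges of H are present in G. Then P[X_H = 1] = p^{7} = (5/7)^{7} = 78125/823543.
By linearity of expectation: E[X] = Σ_H E[X_H] = 360 · p^{7} = 360 · 78125/823543 = 28125000/823543.
Numerically: E[X] ≈ 34.1512.

E[X] = 360 · (5/7)^{7} = 28125000/823543 ≈ 34.1512.


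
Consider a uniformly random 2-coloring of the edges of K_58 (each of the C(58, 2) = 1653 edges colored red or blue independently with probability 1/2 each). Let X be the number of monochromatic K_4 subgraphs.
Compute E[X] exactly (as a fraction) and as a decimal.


Let X = Σ_S X_S over the C(58, 4) = 424270 subsets S of size 4, where X_S = 1 if the K_4 on S is monochromatic.
For a fixed S, the K_4 on S has C(4, 2) = 6 edges. P[all 6 edges red] = (1/2)^6, and likewise for blue, so P[monochromatic] = 2·(1/2)^6 = 2^{1 − 6} = 1/32.
Summing: E[X] = C(58, 4) · 2^{1 − 6} = 424270 · 1/32 = 212135/16.
Numerically: E[X] ≈ 13258.437500.

E[X] = C(58,4)·2^(1−C(4,2)) = 212135/16 ≈ 13258.437500.


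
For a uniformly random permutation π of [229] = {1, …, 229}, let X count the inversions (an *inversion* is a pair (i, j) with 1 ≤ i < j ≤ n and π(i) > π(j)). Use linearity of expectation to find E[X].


Write X = Σ X_I over the C(229, 2) = 26106 pairs i < j, with X_I the indicator of one inversion.
There are 26106 indicators.
For each fixed pair i < j, the values π(i) and π(j) are two distinct elements of {1, …, 229} in uniformly random order; by symmetry P[π(i) > π(j)] = 1/2.
By linearity: E[X] = 26106 · (1/2) = C(229, 2) · (1/2) = 26106/2 = 13053 ≈ 13053.000.

E[X] = 13053 = 13053.000.


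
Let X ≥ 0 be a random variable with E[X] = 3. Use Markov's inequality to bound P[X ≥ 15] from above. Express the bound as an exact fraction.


μ = E[X] = 3, a = 15.
Markov: P[X ≥ 15] ≤ μ/a = (3)/15 = 1/5.
Numerically: ≈ 0.20000.
(Since a = 15 > μ = 3.00000, the bound 1/5 is < 1 and informative.)

P[X ≥ 15] ≤ 1/5 ≈ 0.20000.


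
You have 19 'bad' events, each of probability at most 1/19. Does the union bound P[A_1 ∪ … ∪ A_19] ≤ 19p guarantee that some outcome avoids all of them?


Union bound: P[∪_{i=1}^{19} A_i] ≤ Σ_i P[A_i] ≤ 19·p = 19·(1/19) = 1.
Numerically: 1 ≈ 1.000.
Is 1 < 1? NO.
Since the bound 1 is ≥ 1, the union bound is uninformative here; it does NOT by itself certify existence.

19·p = 1 ≈ 1.000; existence NOT certified by the union bound.


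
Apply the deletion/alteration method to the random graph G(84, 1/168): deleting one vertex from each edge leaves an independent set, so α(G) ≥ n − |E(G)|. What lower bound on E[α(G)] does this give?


E[|E(G)|] = C(84, 2)·p = 3486 · (1/168) = 83/4.
E[α(G)] ≥ n − E[|E(G)|] = 84 − 83/4 = 253/4.
Numerically: ≈ 63.250.
(This is only a lower bound; the true E[α(G)] may be larger.)

E[α(G)] ≥ 253/4 ≈ 63.250.


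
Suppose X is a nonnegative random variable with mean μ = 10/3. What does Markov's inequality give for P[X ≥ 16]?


μ = E[X] = 10/3, a = 16.
Markov: P[X ≥ 16] ≤ μ/a = (10/3)/16 = 5/24.
Numerically: ≈ 0.208.
(Since a = 16 > μ = 3.333, the bound 5/24 is < 1 and informative.)

P[X ≥ 16] ≤ 5/24 ≈ 0.208.


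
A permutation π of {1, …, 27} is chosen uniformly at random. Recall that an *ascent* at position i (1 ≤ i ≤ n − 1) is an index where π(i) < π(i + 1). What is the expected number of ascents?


Write X = Σ X_I over i = 1, …, 26, with X_I the indicator of one ascent.
There are 26 indicators.
For each fixed i, the pair (π(i), π(i+1)) is a uniformly random ordered pair of distinct values from {1, …, 27}; by symmetry P[π(i) < π(i+1)] = 1/2.
By linearity: E[X] = 26 · (1/2) = (27 − 1) · (1/2) = 13 ≈ 13.00000.

E[X] = 13 = 13.00000.


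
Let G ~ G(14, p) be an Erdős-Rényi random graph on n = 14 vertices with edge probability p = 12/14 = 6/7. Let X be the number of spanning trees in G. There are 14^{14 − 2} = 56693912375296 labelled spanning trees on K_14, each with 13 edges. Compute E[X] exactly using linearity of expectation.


K_14 has 14^{14 − 2} = 56693912375296 labelled spanning trees.
For each such spanning tree H, let X_H = 1 if all 13 edges of H are present in G. Then P[X_H = 1] = p^{13} = (6/7)^{13} = 13060694016/96889010407.
By linearity of expectation: E[X] = Σ_H E[X_H] = 56693912375296 · p^{13} = 56693912375296 · 13060694016/96889010407 = 53496602689536/7.
Numerically: E[X] ≈ 7.642e+12.

E[X] = 56693912375296 · (6/7)^{13} = 53496602689536/7 ≈ 7.642e+12.


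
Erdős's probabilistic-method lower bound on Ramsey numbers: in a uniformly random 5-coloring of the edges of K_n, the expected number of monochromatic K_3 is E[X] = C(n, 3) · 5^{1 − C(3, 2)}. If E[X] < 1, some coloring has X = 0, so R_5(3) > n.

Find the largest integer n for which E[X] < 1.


We need C(n, 3) · 5^{1 − 3} < 1, i.e. C(n, 3) < 5^{3 − 1} = 25.
Check values of n near the boundary:
  n = 3: C(3, 3) = 1; 1 < 25? YES
  n = 4: C(4, 3) = 4; 4 < 25? YES
  n = 5: C(5, 3) = 10; 10 < 25? YES
  n = 6: C(6, 3) = 20; 20 < 25? YES
  n = 7: C(7, 3) = 35; 35 < 25? NO
The largest n with C(n, 3) < 25 is n = 6 (where E[X] = 4/5 ≈ 0.8000000). Hence R_5(3) > 6, i.e. R_5(3) ≥ 7.

Largest n = 6; hence R_5(3) > 6.


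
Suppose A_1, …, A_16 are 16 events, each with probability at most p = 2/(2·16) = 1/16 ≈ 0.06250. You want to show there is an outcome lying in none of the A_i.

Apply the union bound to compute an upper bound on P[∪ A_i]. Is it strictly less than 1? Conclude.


Union bound: P[∪_{i=1}^{16} A_i] ≤ Σ_i P[A_i] ≤ 16·p = 16·(1/16) = 1.
Numerically: 1 ≈ 1.00000.
Is 1 < 1? NO.
Since the bound 1 is ≥ 1, the union bound is uninformative here; it does NOT by itself certify existence.

16·p = 1 ≈ 1.00000; existence NOT certified by the union bound.


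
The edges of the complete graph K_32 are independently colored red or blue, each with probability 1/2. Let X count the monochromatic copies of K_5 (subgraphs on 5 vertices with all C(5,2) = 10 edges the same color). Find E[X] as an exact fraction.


Let X = Σ_S X_S over the C(32, 5) = 201376 subsets S of size 5, where X_S = 1 if the K_5 on S is monochromatic.
For a fixed S, the K_5 on S has C(5, 2) = 10 edges. P[all 10 edges red] = (1/2)^10, and likewise for blue, so P[monochromatic] = 2·(1/2)^10 = 2^{1 − 10} = 1/512.
By linearity of expectation: E[X] = C(32, 5) · 2^{1 − 10} = 201376 · 1/512 = 6293/16.
Numerically: E[X] ≈ 393.312500.

E[X] = C(32,5)·2^(1−C(5,2)) = 6293/16 ≈ 393.312500.


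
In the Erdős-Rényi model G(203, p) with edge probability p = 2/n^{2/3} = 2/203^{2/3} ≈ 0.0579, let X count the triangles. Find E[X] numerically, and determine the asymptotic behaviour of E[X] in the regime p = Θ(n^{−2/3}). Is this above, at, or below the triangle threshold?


Number of potential triangles: C(203, 3) = 1373701.
Each occurs with probability p³ ≈ (0.0579)³ ≈ 1.94132e-04.
By linearity: E[X] = C(203, 3)·p³ ≈ 1373701 · 1.94132e-04 ≈ 266.680.
Since α = 2/3 < 1, p = c/n^{2/3} ≫ 1/n is above the triangle threshold p ~ 1/n. Asymptotically E[X] ~ (c³/6)·n^{3(1−α)} = (2³/6)·n^{1} → ∞; triangles are abundant w.h.p.

E[X] ≈ 266.680; in regime p = Θ(1/n^{2/3}) E[X] diverges (above the triangle threshold p ~ 1/n).


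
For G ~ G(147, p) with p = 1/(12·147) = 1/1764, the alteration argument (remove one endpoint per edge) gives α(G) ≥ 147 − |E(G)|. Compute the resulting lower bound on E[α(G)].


E[|E(G)|] = C(147, 2)·p = 10731 · (1/1764) = 73/12.
E[α(G)] ≥ n − E[|E(G)|] = 147 − 73/12 = 1691/12.
Numerically: ≈ 140.9167.
(This is only a lower bound; the true E[α(G)] may be larger.)

E[α(G)] ≥ 1691/12 ≈ 140.9167.


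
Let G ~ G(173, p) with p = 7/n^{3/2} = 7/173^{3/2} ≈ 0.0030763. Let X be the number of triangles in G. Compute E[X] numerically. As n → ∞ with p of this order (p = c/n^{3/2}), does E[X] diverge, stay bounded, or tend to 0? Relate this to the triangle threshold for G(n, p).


Number of potential triangles: C(173, 3) = 848046.
Each occurs with probability p³ ≈ (0.0030763)³ ≈ 2.9112980e-08.
By linearity: E[X] = C(173, 3)·p³ ≈ 848046 · 2.9112980e-08 ≈ 0.02469.
Since α = 3/2 > 1, p = c/n^{3/2} = o(1/n) is below the triangle threshold p ~ 1/n. Asymptotically E[X] ~ (c³/6)·n^{3(1−α)} = (7³/6)·n^{-1.5} → 0, so by Markov's inequality G has no triangles w.h.p.

E[X] ≈ 0.02469; in regime p = Θ(1/n^{3/2}) E[X] tends to 0 (below the triangle threshold p ~ 1/n).


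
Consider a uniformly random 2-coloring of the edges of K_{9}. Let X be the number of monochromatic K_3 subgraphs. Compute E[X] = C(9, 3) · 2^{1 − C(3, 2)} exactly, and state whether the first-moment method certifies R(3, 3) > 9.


E[X] = C(9, 3) · 2^{1 − 3} = 84 · 2^{−2} = 84/4.
As a reduced fraction: E[X] = 21 ≈ 21.0000.
Is E[X] < 1? NO.
Since E[X] ≥ 1, the first-moment bound is inconclusive at n = 9; it does NOT by itself certify R(3, 3) > 9.

E[X] = 21 ≈ 21.0000; E[X] ≥ 1; first-moment method inconclusive here.


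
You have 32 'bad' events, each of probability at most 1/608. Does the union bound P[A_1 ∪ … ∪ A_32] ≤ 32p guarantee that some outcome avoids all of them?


Union bound: P[∪_{i=1}^{32} A_i] ≤ Σ_i P[A_i] ≤ 32·p = 32·(1/608) = 1/19.
Numerically: 1/19 ≈ 0.0526316.
Is 1/19 < 1? YES.
Since P[∪ A_i] ≤ 1/19 < 1, the complement has P[∩ A_i^c] ≥ 1 − 1/19 = 18/19 > 0, so some outcome avoids every A_i.

32·p = 1/19 ≈ 0.0526316; existence CERTIFIED by the union bound.


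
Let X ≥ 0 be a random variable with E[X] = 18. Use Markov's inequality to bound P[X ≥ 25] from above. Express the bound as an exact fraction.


μ = E[X] = 18, a = 25.
Markov: P[X ≥ 25] ≤ μ/a = (18)/25 = 18/25.
Numerically: ≈ 0.72000.
(Since a = 25 > μ = 18.00000, the bound 18/25 is < 1 and informative.)

P[X ≥ 25] ≤ 18/25 ≈ 0.72000.


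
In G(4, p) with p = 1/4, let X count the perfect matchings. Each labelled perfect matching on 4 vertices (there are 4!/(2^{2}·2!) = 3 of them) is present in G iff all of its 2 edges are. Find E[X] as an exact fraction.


K_4 has 4!/(2^{2}·2!) = 3 labelled perfect matchings.
For each such perfect matching H, let X_H = 1 if all 2 edges of H are present in G. Then P[X_H = 1] = p^{2} = (1/4)^{2} = 1/16.
By linearity of expectation: E[X] = Σ_H E[X_H] = 3 · p^{2} = 3 · 1/16 = 3/16.
Numerically: E[X] ≈ 0.1875.

E[X] = 3 · (1/4)^{2} = 3/16 ≈ 0.1875.


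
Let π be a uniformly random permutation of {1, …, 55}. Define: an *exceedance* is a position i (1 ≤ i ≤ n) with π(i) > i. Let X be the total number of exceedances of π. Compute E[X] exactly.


Write X = Σ_{i=1}^{55} X_i, where X_i = 1_{π(i) > i}.
For each fixed i, π(i) is uniform over {1, …, 55} (marginal of a uniform permutation), so P[π(i) > i] = (n − i)/n. Summing: Σ_{i=1}^{55} (n − i)/n = (0 + 1 + … + 54)/55 = 55(55 − 1)/(2·55) = (55 − 1)/2.
Hence E[X] = Σ_{i=1}^{55} (55 − i)/55 = 27 ≈ 27.0000.

E[X] = 27 = 27.0000.


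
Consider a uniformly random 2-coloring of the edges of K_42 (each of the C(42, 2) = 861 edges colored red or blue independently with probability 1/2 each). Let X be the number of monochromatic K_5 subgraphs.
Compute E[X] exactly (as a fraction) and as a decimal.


Let X = Σ_S X_S over the C(42, 5) = 850668 subsets S of size 5, where X_S = 1 if the K_5 on S is monochromatic.
For a fixed S, the K_5 on S has C(5, 2) = 10 edges. P[all 10 edges red] = (1/2)^10, and likewise for blue, so P[monochromatic] = 2·(1/2)^10 = 2^{1 − 10} = 1/512.
By linearity of expectation: E[X] = C(42, 5) · 2^{1 − 10} = 850668 · 1/512 = 212667/128.
Numerically: E[X] ≈ 1661.46094.

E[X] = C(42,5)·2^(1−C(5,2)) = 212667/128 ≈ 1661.46094.


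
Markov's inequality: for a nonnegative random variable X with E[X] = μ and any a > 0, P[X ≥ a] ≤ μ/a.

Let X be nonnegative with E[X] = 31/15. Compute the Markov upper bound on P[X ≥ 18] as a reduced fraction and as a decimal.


μ = E[X] = 31/15, a = 18.
Markov: P[X ≥ 18] ≤ μ/a = (31/15)/18 = 31/270.
Numerically: ≈ 0.11481.
(Since a = 18 > μ = 2.06667, the bound 31/270 is < 1 and informative.)

P[X ≥ 18] ≤ 31/270 ≈ 0.11481.


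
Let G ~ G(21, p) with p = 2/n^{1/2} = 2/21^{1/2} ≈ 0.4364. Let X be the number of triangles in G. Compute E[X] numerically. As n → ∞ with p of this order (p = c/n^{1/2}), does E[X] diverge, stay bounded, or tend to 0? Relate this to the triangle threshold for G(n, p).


Number of potential triangles: C(21, 3) = 1330.
Each occurs with probability p³ ≈ (0.4364)³ ≈ 8.313062e-02.
By linearity: E[X] = C(21, 3)·p³ ≈ 1330 · 8.313062e-02 ≈ 110.5637.
Since α = 1/2 < 1, p = c/n^{1/2} ≫ 1/n is above the triangle threshold p ~ 1/n. Asymptotically E[X] ~ (c³/6)·n^{3(1−α)} = (2³/6)·n^{1.5} → ∞; triangles are abundant w.h.p.

E[X] ≈ 110.5637; in regime p = Θ(1/n^{1/2}) E[X] diverges (above the triangle threshold p ~ 1/n).


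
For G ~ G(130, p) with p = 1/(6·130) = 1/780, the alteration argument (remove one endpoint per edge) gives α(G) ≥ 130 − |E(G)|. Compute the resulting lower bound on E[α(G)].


E[|E(G)|] = C(130, 2)·p = 8385 · (1/780) = 43/4.
E[α(G)] ≥ n − E[|E(G)|] = 130 − 43/4 = 477/4.
Numerically: ≈ 119.250.
(This is only a lower bound; the true E[α(G)] may be larger.)

E[α(G)] ≥ 477/4 ≈ 119.250.


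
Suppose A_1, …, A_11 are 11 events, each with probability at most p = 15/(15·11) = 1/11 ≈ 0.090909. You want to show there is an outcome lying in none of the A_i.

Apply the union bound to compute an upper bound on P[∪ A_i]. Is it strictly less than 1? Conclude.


Union bound: P[∪_{i=1}^{11} A_i] ≤ Σ_i P[A_i] ≤ 11·p = 11·(1/11) = 1.
Numerically: 1 ≈ 1.000000.
Is 1 < 1? NO.
Since the bound 1 is ≥ 1, the union bound is uninformative here; it does NOT by itself certify existence.

11·p = 1 ≈ 1.000000; existence NOT certified by the union bound.


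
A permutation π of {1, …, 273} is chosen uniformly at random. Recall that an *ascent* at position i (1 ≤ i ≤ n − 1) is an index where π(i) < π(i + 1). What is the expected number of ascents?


Write X = Σ X_I over i = 1, …, 272, with X_I the indicator of one ascent.
There are 272 indicators.
For each fixed i, the pair (π(i), π(i+1)) is a uniformly random ordered pair of distinct values from {1, …, 273}; by symmetry P[π(i) < π(i+1)] = 1/2.
By linearity: E[X] = 272 · (1/2) = (273 − 1) · (1/2) = 136 ≈ 136.000000.

E[X] = 136 = 136.000000.
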